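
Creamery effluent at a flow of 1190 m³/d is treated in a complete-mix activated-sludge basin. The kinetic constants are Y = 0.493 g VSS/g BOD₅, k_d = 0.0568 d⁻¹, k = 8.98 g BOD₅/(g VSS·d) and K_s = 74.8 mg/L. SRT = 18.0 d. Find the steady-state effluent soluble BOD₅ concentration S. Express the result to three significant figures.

S ≈ 1.95 mg/L

For a completely mixed reactor with recycle the Lawrence–McCarty relation gives S = K_s·(1 + k_d·θ_c) / [θ_c·(Y·k − k_d) − 1] = 74.8 × (1 + 0.0568 × 18.0) / [18.0 × (0.493 × 8.98 − 0.0568) − 1] = 151.3 / 77.67 = 1.948 mg/L.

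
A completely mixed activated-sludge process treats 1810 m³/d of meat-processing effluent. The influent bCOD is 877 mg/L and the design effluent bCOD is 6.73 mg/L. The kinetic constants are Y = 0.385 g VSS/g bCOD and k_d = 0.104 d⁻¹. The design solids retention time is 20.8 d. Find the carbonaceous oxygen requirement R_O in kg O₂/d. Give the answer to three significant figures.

R_O ≈ 1300 kg O₂/d

Observed yield with endogenous decay: Y_obs = Y / (1 + k_d·θ_c) = 0.385 / (1 + 0.104 × 20.8) = 0.385 / 3.163 = 0.1217 g VSS/g bCOD.
ΔS = 877 − 6.73 = 870.3 mg/L, so the substrate removal rate is 1810 × 870.3/1000 = 1575 kg bCOD/d.
Net sludge production P_X = 0.1217 × 1575 = 191.7 kg VSS/d.
R_O = Q·ΔS − 1.42 P_X = 1575 − 272.2 = 1303 kg O₂/d.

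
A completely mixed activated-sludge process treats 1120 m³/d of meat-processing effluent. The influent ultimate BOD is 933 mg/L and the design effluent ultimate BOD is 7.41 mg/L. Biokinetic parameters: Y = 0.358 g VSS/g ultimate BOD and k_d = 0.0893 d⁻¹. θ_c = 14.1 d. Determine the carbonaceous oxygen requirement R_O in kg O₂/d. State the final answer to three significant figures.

R_O ≈ 803 kg O₂/d

Correct the yield for decay: Y_obs = Y/(1 + k_d θ_c) = 0.358 / (1 + 0.0893 × 14.1) = 0.358 / 2.259 = 0.1585.
ΔS = 933 − 7.41 = 925.6 mg/L, so the substrate removal rate is 1120 × 925.6/1000 = 1037 kg ultimate BOD/d.
Net sludge production P_X = 0.1585 × 1037 = 164.3 kg VSS/d.
R_O = Q·(S₀ − S) − 1.42·P_X = 1037 − 1.42 × 164.3 = 803.4 kg O₂/d.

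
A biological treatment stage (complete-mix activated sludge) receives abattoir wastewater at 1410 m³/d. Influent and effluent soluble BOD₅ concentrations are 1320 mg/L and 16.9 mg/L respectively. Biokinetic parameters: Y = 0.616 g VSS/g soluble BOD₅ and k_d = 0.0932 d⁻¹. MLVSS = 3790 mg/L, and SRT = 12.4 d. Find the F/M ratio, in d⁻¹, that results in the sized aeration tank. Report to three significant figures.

Steady-state biomass mass balance: V·X·(1 + k_d·θ_c) = Y·Q·(S₀ − S)·θ_c, so V = 0.616 × 1410 × (1320 − 16.9) × 12.4 / [3790 × (1 + 0.0932 × 12.4)] = 1.4×10^7 / 8170 = 1718 m³.
F/M = applied load / biomass = Q·S₀/(V·X) = 1410 × 1320 / (1718 × 3790) = 0.2859 d⁻¹.

F/M ≈ 0.286 d⁻¹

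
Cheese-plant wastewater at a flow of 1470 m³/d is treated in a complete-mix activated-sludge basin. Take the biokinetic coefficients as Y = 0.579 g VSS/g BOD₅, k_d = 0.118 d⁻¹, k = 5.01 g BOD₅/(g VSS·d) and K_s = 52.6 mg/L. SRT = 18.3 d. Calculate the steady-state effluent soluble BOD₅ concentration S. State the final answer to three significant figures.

S ≈ 3.33 mg/L

For a completely mixed reactor with recycle the Lawrence–McCarty relation gives S = K_s·(1 + k_d·θ_c) / [θ_c·(Y·k − k_d) − 1] = 52.6 × (1 + 0.118 × 18.3) / [18.3 × (0.579 × 5.01 − 0.118) − 1] = 166.2 / 49.93 = 3.329 mg/L.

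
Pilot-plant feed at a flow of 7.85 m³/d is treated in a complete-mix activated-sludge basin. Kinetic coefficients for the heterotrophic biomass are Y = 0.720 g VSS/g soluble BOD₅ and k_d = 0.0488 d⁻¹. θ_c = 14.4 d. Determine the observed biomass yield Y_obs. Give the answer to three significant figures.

Y_obs ≈ 0.423 g VSS/g soluble BOD₅

Observed yield with endogenous decay: Y_obs = Y / (1 + k_d·θ_c) = 0.720 / (1 + 0.0488 × 14.4) = 0.720 / 1.703 = 0.4229 g VSS/g soluble BOD₅.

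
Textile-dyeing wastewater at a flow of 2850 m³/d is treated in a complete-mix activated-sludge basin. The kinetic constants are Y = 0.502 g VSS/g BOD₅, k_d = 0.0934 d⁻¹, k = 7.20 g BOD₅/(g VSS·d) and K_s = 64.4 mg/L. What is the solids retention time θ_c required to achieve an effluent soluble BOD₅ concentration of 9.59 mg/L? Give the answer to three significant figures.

At the target effluent, Y k S/(K_s+S) = 0.502×7.20×9.59/73.99 = 0.4685 d⁻¹.
θ_c = 1/(μ − k_d) = 1/(0.4685 − 0.0934) = 1/0.3751 = 2.666 d.

θ_c ≈ 2.67 d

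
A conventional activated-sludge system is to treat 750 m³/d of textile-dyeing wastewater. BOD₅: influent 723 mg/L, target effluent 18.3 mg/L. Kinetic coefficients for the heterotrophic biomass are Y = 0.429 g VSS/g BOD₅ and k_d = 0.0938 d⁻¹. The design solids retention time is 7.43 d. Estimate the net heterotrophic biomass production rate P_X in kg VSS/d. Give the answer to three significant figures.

Observed yield with endogenous decay: Y_obs = Y / (1 + k_d·θ_c) = 0.429 / (1 + 0.0938 × 7.43) = 0.429 / 1.697 = 0.2528 g VSS/g BOD₅.
Mass of BOD₅ removed per day: Q(S₀ − S) = 750 × 704.7 g/m³ = 528.5 kg/d.
Biomass produced: P_X = Y_obs·Q·ΔS = 0.2528 × 528.5 ≈ 133.6 kg VSS/d.

P_X ≈ 134 kg VSS/d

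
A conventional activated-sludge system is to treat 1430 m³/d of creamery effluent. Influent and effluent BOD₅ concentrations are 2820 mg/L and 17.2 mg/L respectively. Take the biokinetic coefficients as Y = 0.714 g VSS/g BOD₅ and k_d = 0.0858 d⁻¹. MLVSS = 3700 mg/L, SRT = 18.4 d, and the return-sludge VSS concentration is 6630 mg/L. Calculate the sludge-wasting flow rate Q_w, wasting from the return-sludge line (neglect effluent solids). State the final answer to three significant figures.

Rearranging the biomass balance for a CMAS with decay, V = Y·Q·ΔS·θ_c / [X·(1+k_d θ_c)] = 0.714 × 1430 × (2820 − 17.2) × 18.4 / [3700 × (1 + 0.0858 × 18.4)] = 5.27×10^7 / 9541 = 5519 m³.
Q_w = (V·X)/(θ_c X_r) = 5519 × 3700 / (18.4 × 6630) = 167.4 m³/d.

Q_w ≈ 167 m³/d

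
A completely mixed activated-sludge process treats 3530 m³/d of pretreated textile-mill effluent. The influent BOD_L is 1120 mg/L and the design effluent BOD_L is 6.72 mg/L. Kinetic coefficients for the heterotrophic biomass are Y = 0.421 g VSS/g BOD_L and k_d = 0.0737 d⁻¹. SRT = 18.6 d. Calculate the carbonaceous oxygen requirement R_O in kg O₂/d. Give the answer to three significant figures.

Correct the yield for decay: Y_obs = Y/(1 + k_d θ_c) = 0.421 / (1 + 0.0737 × 18.6) = 0.421 / 2.371 = 0.1776.
Mass of BOD_L removed per day: Q(S₀ − S) = 3530 × 1113 g/m³ = 3930 kg/d.
Biomass synthesised: P_X = Y_obs × 3930 = 697.9 kg VSS/d.
R_O = Q·ΔS − 1.42 P_X = 3930 − 990.9 = 2939 kg O₂/d.

R_O ≈ 2940 kg O₂/d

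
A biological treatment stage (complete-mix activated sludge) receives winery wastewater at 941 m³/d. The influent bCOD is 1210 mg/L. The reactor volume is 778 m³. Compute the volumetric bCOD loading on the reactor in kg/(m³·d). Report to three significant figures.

Applied bCOD load per unit volume = Q·S₀/V = (941 × 1210/1000)/778.0 = 1.464 kg bCOD·m⁻³·d⁻¹.

L_v ≈ 1.46 kg bCOD/(m³·d)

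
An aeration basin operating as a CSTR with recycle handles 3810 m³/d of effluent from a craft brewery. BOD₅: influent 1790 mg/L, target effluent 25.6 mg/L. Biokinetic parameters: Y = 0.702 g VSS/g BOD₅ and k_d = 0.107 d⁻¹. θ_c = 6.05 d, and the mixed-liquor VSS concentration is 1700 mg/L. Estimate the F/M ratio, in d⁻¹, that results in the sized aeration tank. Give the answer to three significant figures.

Steady-state biomass mass balance: V·X·(1 + k_d·θ_c) = Y·Q·(S₀ − S)·θ_c, so V = 0.702 × 3810 × (1790 − 25.6) × 6.05 / [1700 × (1 + 0.107 × 6.05)] = 2.86×10^7 / 2800 = 10195 m³.
F/M = applied load / biomass = Q·S₀/(V·X) = 3810 × 1790 / (10195 × 1700) = 0.3935 d⁻¹.

F/M ≈ 0.394 d⁻¹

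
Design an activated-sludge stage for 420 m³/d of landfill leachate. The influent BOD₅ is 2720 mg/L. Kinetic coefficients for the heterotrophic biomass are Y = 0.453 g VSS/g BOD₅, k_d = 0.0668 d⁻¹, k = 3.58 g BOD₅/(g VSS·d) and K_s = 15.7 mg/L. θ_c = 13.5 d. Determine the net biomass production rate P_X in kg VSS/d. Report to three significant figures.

P_X ≈ 272 kg VSS/d

Effluent substrate depends only on kinetics and SRT: S = K_s(1 + k_d θ_c) / [θ_c(Yk − k_d) − 1] = 15.7 × (1 + 0.0668 × 13.5) / [13.5 × (0.453 × 3.58 − 0.0668) − 1] = 29.86 / 19.99 = 1.494 mg/L.
The observed yield is Y_obs = Y/(1 + k_d·θ_c) = 0.453 / (1 + 0.0668 × 13.5) = 0.453 / 1.902 = 0.2382 g VSS per g BOD₅ removed.
Mass of BOD₅ removed per day: Q(S₀ − S) = 420 × 2719 g/m³ = 1142 kg/d.
P_X = Y_obs · Q(S₀ − S) = 0.2382 × 1142 = 272.0 kg VSS/d.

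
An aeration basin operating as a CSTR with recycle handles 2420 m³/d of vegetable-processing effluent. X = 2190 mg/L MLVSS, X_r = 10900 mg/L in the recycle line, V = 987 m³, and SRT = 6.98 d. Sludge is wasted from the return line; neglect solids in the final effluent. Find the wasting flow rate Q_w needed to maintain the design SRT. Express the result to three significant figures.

Wasting from the return line (neglecting effluent solids): Q_w = V·X / (θ_c·X_r) = 987.0 × 2190 / (6.98 × 10900) = 28.41 m³/d.

Q_w ≈ 28.4 m³/d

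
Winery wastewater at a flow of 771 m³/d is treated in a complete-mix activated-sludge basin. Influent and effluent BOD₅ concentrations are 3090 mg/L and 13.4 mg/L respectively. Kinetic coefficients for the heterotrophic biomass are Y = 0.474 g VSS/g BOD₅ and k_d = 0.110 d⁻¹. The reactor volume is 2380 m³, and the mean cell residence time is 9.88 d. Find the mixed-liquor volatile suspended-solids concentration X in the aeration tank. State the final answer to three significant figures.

Solving the biomass balance for X: X = Y Q (S₀−S) θ_c / [V (1+k_d θ_c)] = 0.474 × 771 × (3090 − 13.4) × 9.88 / [2380 × (1 + 0.110 × 9.88)] = 2237 mg/L.

X ≈ 2240 mg/L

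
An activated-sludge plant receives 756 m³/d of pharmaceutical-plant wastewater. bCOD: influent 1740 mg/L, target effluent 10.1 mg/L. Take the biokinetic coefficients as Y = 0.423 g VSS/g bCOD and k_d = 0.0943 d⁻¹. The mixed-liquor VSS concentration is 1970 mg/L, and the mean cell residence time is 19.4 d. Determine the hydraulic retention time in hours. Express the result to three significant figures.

From the SRT design equation V = Y Q (S₀−S) θ_c / [X (1 + k_d θ_c)] = 0.423 × 756 × (1740 − 10.1) × 19.4 / [1970 × (1 + 0.0943 × 19.4)] = 1.07×10^7 / 5574 = 1925 m³.
τ = V/Q = 1925/756 = 2.547 d, or 61.12 h.

τ ≈ 61.1 h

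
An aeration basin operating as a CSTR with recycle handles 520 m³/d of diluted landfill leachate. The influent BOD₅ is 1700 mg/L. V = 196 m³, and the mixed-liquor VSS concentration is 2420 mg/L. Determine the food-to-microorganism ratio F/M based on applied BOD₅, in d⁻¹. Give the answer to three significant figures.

F/M ≈ 1.86 d⁻¹

Food-to-microorganism ratio F/M = Q S₀ / (V X) = 520 × 1700 / (196.0 × 2420) = 1.864 d⁻¹.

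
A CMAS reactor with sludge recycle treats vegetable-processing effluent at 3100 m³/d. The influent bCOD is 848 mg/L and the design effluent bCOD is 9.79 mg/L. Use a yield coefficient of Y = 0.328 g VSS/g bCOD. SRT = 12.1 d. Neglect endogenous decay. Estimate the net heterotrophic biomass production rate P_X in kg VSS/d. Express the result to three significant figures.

P_X ≈ 852 kg VSS/d

No decay correction is needed, so Y_obs = Y = 0.328.
Substrate removed = Q·(S₀ − S) = 3100 m³/d × (848 − 9.79) g/m³ = 2.6×10^6 g/d = 2598 kg/d.
Biomass produced: P_X = Y_obs·Q·ΔS = 0.3280 × 2598 ≈ 852.3 kg VSS/d.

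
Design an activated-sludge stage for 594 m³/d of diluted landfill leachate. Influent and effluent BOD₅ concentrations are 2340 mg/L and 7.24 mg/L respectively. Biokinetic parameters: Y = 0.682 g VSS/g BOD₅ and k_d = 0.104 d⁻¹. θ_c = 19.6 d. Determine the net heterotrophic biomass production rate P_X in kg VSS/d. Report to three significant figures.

Y_obs = Y / (1 + k_d θ_c) = 0.682 / (1 + 0.104 × 19.6) = 0.682 / 3.038 = 0.2245.
Q·(S₀ − S) = 594 × (2340 − 7.24) × 10⁻³ = 1386 kg/d removed.
So the net sludge growth is P_X = 0.2245 × 1386 = 311.0 kg VSS/d.

P_X ≈ 311 kg VSS/d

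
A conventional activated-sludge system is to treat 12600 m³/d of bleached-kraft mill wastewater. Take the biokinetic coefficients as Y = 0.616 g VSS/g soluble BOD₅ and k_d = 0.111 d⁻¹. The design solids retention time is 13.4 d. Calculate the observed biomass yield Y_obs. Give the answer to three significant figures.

Y_obs ≈ 0.248 g VSS/g soluble BOD₅

Y_obs = Y / (1 + k_d θ_c) = 0.616 / (1 + 0.111 × 13.4) = 0.616 / 2.487 = 0.2476.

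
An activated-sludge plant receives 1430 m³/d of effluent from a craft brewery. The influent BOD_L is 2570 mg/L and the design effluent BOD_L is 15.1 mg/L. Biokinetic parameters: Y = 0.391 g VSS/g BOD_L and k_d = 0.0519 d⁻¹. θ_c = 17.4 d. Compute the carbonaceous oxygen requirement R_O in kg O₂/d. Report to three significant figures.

R_O ≈ 2590 kg O₂/d

Observed yield with endogenous decay: Y_obs = Y / (1 + k_d·θ_c) = 0.391 / (1 + 0.0519 × 17.4) = 0.391 / 1.903 = 0.2055 g VSS/g BOD_L.
ΔS = 2570 − 15.1 = 2555 mg/L, so the substrate removal rate is 1430 × 2555/1000 = 3654 kg BOD_L/d.
P_X = Y_obs·Q·(S₀ − S) = 0.2055 × 3654 = 750.6 kg VSS/d.
R_O = Q·(S₀ − S) − 1.42·P_X = 3654 − 1.42 × 750.6 = 2588 kg O₂/d.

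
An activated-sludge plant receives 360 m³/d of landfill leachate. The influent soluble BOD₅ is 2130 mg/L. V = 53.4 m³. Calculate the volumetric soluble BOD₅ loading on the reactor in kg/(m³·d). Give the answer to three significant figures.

L_v ≈ 14.4 kg soluble BOD₅/(m³·d)

Applied soluble BOD₅ load per unit volume = Q·S₀/V = (360 × 2130/1000)/53.40 = 14.36 kg soluble BOD₅·m⁻³·d⁻¹.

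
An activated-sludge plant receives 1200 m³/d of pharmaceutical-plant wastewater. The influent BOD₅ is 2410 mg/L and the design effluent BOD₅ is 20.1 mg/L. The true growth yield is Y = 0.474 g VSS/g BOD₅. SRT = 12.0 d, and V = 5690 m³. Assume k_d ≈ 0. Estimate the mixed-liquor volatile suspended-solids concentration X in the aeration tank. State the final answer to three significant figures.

X = Y·Q·ΔS·θ_c / V = 0.474 × 1200 × (2410 − 20.1) × 12.0 / 5690 = 2867 mg/L.

X ≈ 2870 mg/L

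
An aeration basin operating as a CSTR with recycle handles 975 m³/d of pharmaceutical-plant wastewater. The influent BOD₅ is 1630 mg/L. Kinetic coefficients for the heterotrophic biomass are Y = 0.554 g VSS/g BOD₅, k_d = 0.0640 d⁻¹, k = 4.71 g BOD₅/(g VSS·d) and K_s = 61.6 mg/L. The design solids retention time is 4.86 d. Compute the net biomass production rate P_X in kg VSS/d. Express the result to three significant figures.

From the Monod/SRT balance for a CMAS, S = K_s·(1+k_d θ_c)/[θ_c·(Y k − k_d) − 1] = 61.6 × (1 + 0.0640 × 4.86) / [4.86 × (0.554 × 4.71 − 0.0640) − 1] = 80.76 / 11.37 = 7.103 mg/L.
Y_obs = Y / (1 + k_d θ_c) = 0.554 / (1 + 0.0640 × 4.86) = 0.554 / 1.311 = 0.4226.
Substrate removed = Q·(S₀ − S) = 975 m³/d × (1630 − 7.10) g/m³ = 1.58×10^6 g/d = 1582 kg/d.
Net biomass production P_X = Y_obs × Q·(S₀ − S) = 0.4226 × 1582 = 668.6 kg VSS/d.

P_X ≈ 669 kg VSS/d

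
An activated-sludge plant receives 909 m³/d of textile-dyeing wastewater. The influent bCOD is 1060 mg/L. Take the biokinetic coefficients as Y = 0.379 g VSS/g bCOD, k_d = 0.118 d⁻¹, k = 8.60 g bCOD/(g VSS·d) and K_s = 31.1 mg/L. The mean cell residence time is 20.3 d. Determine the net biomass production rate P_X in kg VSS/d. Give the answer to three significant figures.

From the Monod/SRT balance for a CMAS, S = K_s·(1+k_d θ_c)/[θ_c·(Y k − k_d) − 1] = 31.1 × (1 + 0.118 × 20.3) / [20.3 × (0.379 × 8.60 − 0.118) − 1] = 105.6 / 62.77 = 1.682 mg/L.
Y_obs = Y / (1 + k_d θ_c) = 0.379 / (1 + 0.118 × 20.3) = 0.379 / 3.395 = 0.1116.
Substrate removed = Q·(S₀ − S) = 909 m³/d × (1060 − 1.68) g/m³ = 9.62×10^5 g/d = 962.0 kg/d.
So the net sludge growth is P_X = 0.1116 × 962.0 = 107.4 kg VSS/d.

P_X ≈ 107 kg VSS/d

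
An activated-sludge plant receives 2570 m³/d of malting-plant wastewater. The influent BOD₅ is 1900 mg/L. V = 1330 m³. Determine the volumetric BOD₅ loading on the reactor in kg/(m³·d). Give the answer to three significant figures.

L_v ≈ 3.67 kg BOD₅/(m³·d)

Volumetric loading L_v = Q·S₀ / V = 2570 × 1900 g/m³ / 1330 m³ = 3671 g/(m³·d) = 3.671 kg BOD₅/(m³·d).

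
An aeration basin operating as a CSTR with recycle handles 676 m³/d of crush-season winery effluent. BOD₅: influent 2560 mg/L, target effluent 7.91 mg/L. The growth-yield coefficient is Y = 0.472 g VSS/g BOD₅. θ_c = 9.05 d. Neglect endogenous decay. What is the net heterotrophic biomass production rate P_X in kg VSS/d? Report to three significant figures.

P_X ≈ 814 kg VSS/d

With endogenous decay neglected, the observed yield equals the true yield: Y_obs = Y = 0.472 g VSS/g BOD₅.
ΔS = 2560 − 7.91 = 2552 mg/L, so the substrate removal rate is 676 × 2552/1000 = 1725 kg BOD₅/d.
P_X = Y_obs · Q(S₀ − S) = 0.4720 × 1725 = 814.3 kg VSS/d.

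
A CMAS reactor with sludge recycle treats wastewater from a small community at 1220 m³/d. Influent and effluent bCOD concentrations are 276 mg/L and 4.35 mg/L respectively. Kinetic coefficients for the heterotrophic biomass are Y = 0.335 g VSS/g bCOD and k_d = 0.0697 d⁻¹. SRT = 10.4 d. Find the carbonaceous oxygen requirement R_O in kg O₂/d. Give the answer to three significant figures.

R_O ≈ 240 kg O₂/d

Y_obs = Y / (1 + k_d θ_c) = 0.335 / (1 + 0.0697 × 10.4) = 0.335 / 1.725 = 0.1942.
ΔS = 276 − 4.35 = 271.6 mg/L, so the substrate removal rate is 1220 × 271.6/1000 = 331.4 kg bCOD/d.
Biomass synthesised: P_X = Y_obs × 331.4 = 64.37 kg VSS/d.
R_O = Q·(S₀ − S) − 1.42·P_X = 331.4 − 1.42 × 64.37 = 240.0 kg O₂/d.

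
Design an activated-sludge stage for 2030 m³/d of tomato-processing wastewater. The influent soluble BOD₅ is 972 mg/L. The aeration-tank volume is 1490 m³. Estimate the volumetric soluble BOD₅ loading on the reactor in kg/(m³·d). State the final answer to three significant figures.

Applied soluble BOD₅ load per unit volume = Q·S₀/V = (2030 × 972/1000)/1490 = 1.324 kg soluble BOD₅·m⁻³·d⁻¹.

L_v ≈ 1.32 kg soluble BOD₅/(m³·d)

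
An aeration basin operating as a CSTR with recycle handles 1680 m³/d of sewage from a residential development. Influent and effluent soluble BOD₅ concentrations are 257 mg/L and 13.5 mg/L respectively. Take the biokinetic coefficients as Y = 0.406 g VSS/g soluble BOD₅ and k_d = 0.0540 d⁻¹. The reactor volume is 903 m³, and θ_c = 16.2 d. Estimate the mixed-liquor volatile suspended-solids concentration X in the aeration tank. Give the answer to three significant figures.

Solving the biomass balance for X: X = Y Q (S₀−S) θ_c / [V (1+k_d θ_c)] = 0.406 × 1680 × (257 − 13.5) × 16.2 / [903 × (1 + 0.0540 × 16.2)] = 1589 mg/L.

X ≈ 1590 mg/L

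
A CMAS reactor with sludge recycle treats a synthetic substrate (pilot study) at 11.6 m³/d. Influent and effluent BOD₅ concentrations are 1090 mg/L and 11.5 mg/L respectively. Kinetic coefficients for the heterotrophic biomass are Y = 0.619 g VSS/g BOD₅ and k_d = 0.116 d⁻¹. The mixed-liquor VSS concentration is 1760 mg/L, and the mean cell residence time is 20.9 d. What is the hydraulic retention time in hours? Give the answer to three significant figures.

τ ≈ 55.6 h

Rearranging the biomass balance for a CMAS with decay, V = Y·Q·ΔS·θ_c / [X·(1+k_d θ_c)] = 0.619 × 11.6 × (1090 − 11.5) × 20.9 / [1760 × (1 + 0.116 × 20.9)] = 1.62×10^5 / 6027 = 26.85 m³.
Hydraulic retention time τ = V/Q = 26.85 / 11.6 = 2.315 d = 55.56 h.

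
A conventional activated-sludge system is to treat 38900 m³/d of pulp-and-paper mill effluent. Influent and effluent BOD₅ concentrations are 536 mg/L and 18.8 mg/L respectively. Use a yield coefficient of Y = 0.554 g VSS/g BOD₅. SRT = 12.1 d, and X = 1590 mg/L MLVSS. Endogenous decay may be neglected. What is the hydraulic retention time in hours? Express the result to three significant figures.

Biomass mass balance (decay neglected): V·X = Y·Q·(S₀ − S)·θ_c, so V = 0.554 × 38900 × (536 − 18.8) × 12.1 / 1590 = 84822 m³.
HRT = V/Q = 84822 m³ / 38900 m³·d⁻¹ = 2.181 d × 24 = 52.33 h.

τ ≈ 52.3 h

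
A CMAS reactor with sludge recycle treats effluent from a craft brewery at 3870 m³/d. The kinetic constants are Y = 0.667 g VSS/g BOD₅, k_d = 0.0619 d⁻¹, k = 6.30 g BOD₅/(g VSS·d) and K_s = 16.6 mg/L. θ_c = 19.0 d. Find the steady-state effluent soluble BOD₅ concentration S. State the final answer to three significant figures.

S ≈ 0.465 mg/L

For a completely mixed reactor with recycle the Lawrence–McCarty relation gives S = K_s·(1 + k_d·θ_c) / [θ_c·(Y·k − k_d) − 1] = 16.6 × (1 + 0.0619 × 19.0) / [19.0 × (0.667 × 6.30 − 0.0619) − 1] = 36.12 / 77.66 = 0.4651 mg/L.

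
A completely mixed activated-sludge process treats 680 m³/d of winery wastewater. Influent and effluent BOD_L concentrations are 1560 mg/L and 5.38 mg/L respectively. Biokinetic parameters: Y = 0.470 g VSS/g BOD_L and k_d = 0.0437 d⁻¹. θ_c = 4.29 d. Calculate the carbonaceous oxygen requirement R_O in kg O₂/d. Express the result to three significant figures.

Y_obs = Y / (1 + k_d θ_c) = 0.470 / (1 + 0.0437 × 4.29) = 0.470 / 1.187 = 0.3958.
Mass of BOD_L removed per day: Q(S₀ − S) = 680 × 1555 g/m³ = 1057 kg/d.
Biomass synthesised: P_X = Y_obs × 1057 = 418.4 kg VSS/d.
R_O = Q·ΔS − 1.42 P_X = 1057 − 594.1 = 463.0 kg O₂/d.

R_O ≈ 463 kg O₂/d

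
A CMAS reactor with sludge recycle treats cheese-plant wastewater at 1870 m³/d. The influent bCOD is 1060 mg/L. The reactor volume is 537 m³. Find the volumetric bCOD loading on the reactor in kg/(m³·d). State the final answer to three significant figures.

L_v ≈ 3.69 kg bCOD/(m³·d)

Volumetric loading L_v = Q·S₀ / V = 1870 × 1060 g/m³ / 537.0 m³ = 3691 g/(m³·d) = 3.691 kg bCOD/(m³·d).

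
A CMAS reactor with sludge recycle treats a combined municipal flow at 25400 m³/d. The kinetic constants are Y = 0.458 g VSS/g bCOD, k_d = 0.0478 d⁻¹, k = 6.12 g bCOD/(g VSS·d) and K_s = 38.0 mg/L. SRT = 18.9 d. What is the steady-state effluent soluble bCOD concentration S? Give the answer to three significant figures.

For a completely mixed reactor with recycle the Lawrence–McCarty relation gives S = K_s·(1 + k_d·θ_c) / [θ_c·(Y·k − k_d) − 1] = 38.0 × (1 + 0.0478 × 18.9) / [18.9 × (0.458 × 6.12 − 0.0478) − 1] = 72.33 / 51.07 = 1.416 mg/L.

S ≈ 1.42 mg/L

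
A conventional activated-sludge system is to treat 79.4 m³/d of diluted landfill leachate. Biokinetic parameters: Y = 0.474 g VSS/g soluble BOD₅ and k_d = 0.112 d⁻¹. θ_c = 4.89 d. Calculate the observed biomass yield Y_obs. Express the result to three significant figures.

Correct the yield for decay: Y_obs = Y/(1 + k_d θ_c) = 0.474 / (1 + 0.112 × 4.89) = 0.474 / 1.548 = 0.3063.

Y_obs ≈ 0.306 g VSS/g soluble BOD₅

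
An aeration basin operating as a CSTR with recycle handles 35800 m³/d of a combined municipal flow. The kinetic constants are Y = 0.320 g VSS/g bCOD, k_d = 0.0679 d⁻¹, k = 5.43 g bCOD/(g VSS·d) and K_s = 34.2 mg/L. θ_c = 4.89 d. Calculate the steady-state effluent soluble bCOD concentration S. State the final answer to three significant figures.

S ≈ 6.36 mg/L

For a completely mixed reactor with recycle the Lawrence–McCarty relation gives S = K_s·(1 + k_d·θ_c) / [θ_c·(Y·k − k_d) − 1] = 34.2 × (1 + 0.0679 × 4.89) / [4.89 × (0.320 × 5.43 − 0.0679) − 1] = 45.56 / 7.165 = 6.358 mg/L.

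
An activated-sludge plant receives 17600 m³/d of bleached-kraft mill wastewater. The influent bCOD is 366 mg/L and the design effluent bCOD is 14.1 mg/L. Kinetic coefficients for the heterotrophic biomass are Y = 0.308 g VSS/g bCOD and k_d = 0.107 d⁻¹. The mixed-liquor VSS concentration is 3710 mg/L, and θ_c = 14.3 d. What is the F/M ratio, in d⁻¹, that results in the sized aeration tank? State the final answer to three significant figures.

Steady-state biomass mass balance: V·X·(1 + k_d·θ_c) = Y·Q·(S₀ − S)·θ_c, so V = 0.308 × 17600 × (366 − 14.1) × 14.3 / [3710 × (1 + 0.107 × 14.3)] = 2.73×10^7 / 9387 = 2906 m³.
F/M = Q·S₀ / (V·X) = 17600 × 366 / (2906 × 3710) = 0.5975 g bCOD·(g VSS·d)⁻¹.

F/M ≈ 0.597 d⁻¹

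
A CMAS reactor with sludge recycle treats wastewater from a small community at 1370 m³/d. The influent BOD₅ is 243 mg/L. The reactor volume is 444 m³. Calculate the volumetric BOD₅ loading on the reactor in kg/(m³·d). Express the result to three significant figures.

L_v ≈ 0.750 kg BOD₅/(m³·d)

L_v = Q S₀ / V = 1370 × 243 × 10⁻³ / 444.0 = 0.7498 kg/(m³·d).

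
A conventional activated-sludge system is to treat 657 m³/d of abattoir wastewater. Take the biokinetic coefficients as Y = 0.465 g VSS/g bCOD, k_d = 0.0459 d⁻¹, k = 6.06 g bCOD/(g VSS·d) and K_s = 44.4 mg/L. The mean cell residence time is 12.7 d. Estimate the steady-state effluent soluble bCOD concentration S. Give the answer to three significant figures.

From the Monod/SRT balance for a CMAS, S = K_s·(1+k_d θ_c)/[θ_c·(Y k − k_d) − 1] = 44.4 × (1 + 0.0459 × 12.7) / [12.7 × (0.465 × 6.06 − 0.0459) − 1] = 70.28 / 34.20 = 2.055 mg/L.

S ≈ 2.05 mg/L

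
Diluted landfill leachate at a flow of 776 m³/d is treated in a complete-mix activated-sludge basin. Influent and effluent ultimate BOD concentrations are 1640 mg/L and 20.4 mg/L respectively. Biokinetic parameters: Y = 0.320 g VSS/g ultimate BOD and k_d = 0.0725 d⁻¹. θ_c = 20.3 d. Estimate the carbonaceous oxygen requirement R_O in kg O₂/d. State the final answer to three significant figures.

The observed yield is Y_obs = Y/(1 + k_d·θ_c) = 0.320 / (1 + 0.0725 × 20.3) = 0.320 / 2.472 = 0.1295 g VSS per g ultimate BOD removed.
Substrate removed = Q·(S₀ − S) = 776 m³/d × (1640 − 20.4) g/m³ = 1.26×10^6 g/d = 1257 kg/d.
Biomass synthesised: P_X = Y_obs × 1257 = 162.7 kg VSS/d.
R_O = Q·(S₀ − S) − 1.42·P_X = 1257 − 1.42 × 162.7 = 1026 kg O₂/d.

R_O ≈ 1030 kg O₂/d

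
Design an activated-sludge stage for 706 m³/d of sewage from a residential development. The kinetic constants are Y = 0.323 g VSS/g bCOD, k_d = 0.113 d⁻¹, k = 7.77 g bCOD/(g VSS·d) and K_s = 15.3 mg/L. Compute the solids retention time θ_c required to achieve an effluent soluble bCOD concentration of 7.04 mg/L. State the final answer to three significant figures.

θ_c ≈ 1.48 d

Specific growth rate at S = 7.04 mg/L: μ = YkS/(K_s+S) = 0.323·7.77·7.04/(15.3+7.04) = 0.7909 d⁻¹.
1/θ_c = 0.7909 − 0.113 = 0.6779 d⁻¹, so θ_c = 1.475 d.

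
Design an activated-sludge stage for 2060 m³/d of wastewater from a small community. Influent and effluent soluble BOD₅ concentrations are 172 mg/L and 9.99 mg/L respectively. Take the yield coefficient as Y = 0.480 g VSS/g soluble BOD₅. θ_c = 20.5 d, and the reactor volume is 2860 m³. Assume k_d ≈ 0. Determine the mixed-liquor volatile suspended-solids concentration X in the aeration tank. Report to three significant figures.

X ≈ 1150 mg/L

X = Y·Q·ΔS·θ_c / V = 0.480 × 2060 × (172 − 9.99) × 20.5 / 2860 = 1148 mg/L.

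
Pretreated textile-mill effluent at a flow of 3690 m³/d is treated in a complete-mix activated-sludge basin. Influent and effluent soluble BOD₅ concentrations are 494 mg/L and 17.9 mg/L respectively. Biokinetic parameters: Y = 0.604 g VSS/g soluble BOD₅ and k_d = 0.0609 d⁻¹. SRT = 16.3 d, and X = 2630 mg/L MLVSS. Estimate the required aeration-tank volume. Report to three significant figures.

Rearranging the biomass balance for a CMAS with decay, V = Y·Q·ΔS·θ_c / [X·(1+k_d θ_c)] = 0.604 × 3690 × (494 − 17.9) × 16.3 / [2630 × (1 + 0.0609 × 16.3)] = 1.73×10^7 / 5241 = 3300 m³.

V ≈ 3300 m³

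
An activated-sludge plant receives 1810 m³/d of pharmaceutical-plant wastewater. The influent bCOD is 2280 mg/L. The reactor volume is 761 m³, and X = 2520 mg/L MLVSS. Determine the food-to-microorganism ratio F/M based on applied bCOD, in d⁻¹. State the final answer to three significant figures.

F/M = Q·S₀ / (V·X) = 1810 × 2280 / (761.0 × 2520) = 2.152 g bCOD·(g VSS·d)⁻¹.

F/M ≈ 2.15 d⁻¹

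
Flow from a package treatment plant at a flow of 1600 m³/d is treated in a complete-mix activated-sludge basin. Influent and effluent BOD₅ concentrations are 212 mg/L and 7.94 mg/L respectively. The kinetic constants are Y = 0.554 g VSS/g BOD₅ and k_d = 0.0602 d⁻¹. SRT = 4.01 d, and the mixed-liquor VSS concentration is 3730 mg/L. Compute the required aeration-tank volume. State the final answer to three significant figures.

From the SRT design equation V = Y Q (S₀−S) θ_c / [X (1 + k_d θ_c)] = 0.554 × 1600 × (212 − 7.94) × 4.01 / [3730 × (1 + 0.0602 × 4.01)] = 7.25×10^5 / 4630 = 156.6 m³.

V ≈ 157 m³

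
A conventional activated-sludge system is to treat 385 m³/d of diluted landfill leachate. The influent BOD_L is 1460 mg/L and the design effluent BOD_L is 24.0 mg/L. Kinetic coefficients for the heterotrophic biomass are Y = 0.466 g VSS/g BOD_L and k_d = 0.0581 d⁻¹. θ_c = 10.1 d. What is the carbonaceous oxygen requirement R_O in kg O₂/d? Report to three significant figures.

Observed yield with endogenous decay: Y_obs = Y / (1 + k_d·θ_c) = 0.466 / (1 + 0.0581 × 10.1) = 0.466 / 1.587 = 0.2937 g VSS/g BOD_L.
Q·(S₀ − S) = 385 × (1460 − 24.0) × 10⁻³ = 552.9 kg/d removed.
Net sludge production P_X = 0.2937 × 552.9 = 162.4 kg VSS/d.
R_O = Q·ΔS − 1.42 P_X = 552.9 − 230.5 = 322.3 kg O₂/d.

R_O ≈ 322 kg O₂/d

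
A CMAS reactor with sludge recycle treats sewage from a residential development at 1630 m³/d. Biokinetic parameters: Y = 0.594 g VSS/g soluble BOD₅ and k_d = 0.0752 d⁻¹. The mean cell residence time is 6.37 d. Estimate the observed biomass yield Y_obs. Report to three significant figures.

Y_obs = Y / (1 + k_d θ_c) = 0.594 / (1 + 0.0752 × 6.37) = 0.594 / 1.479 = 0.4016.

Y_obs ≈ 0.402 g VSS/g soluble BOD₅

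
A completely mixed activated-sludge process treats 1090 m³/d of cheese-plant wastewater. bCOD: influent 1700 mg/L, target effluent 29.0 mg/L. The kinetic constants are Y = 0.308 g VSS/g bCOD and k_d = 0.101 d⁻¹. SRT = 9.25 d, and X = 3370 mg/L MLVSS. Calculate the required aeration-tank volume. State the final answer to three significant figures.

From the SRT design equation V = Y Q (S₀−S) θ_c / [X (1 + k_d θ_c)] = 0.308 × 1090 × (1700 − 29.0) × 9.25 / [3370 × (1 + 0.101 × 9.25)] = 5.19×10^6 / 6518 = 796.1 m³.

V ≈ 796 m³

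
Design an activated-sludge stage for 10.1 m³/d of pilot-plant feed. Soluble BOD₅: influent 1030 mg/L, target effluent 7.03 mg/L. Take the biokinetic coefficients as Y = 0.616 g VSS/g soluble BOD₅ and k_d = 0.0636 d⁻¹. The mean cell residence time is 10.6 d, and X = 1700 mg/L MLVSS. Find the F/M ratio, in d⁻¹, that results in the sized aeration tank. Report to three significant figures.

From the SRT design equation V = Y Q (S₀−S) θ_c / [X (1 + k_d θ_c)] = 0.616 × 10.1 × (1030 − 7.03) × 10.6 / [1700 × (1 + 0.0636 × 10.6)] = 6.75×10^4 / 2846 = 23.70 m³.
F/M = applied load / biomass = Q·S₀/(V·X) = 10.1 × 1030 / (23.70 × 1700) = 0.2582 d⁻¹.

F/M ≈ 0.258 d⁻¹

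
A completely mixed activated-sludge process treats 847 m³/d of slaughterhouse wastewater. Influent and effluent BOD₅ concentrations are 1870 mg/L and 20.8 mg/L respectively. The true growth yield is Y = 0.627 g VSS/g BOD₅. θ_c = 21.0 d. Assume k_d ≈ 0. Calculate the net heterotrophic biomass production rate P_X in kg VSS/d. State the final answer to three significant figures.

Since k_d ≈ 0, Y_obs = Y = 0.627 g VSS/g BOD₅.
Mass of BOD₅ removed per day: Q(S₀ − S) = 847 × 1849 g/m³ = 1566 kg/d.
Net biomass production P_X = Y_obs × Q·(S₀ − S) = 0.6270 × 1566 = 982.1 kg VSS/d.

P_X ≈ 982 kg VSS/d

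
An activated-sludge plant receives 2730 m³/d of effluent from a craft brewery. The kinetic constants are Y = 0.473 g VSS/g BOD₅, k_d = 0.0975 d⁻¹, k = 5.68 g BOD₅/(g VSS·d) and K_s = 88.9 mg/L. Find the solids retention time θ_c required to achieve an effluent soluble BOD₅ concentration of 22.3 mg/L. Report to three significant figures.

At the target effluent, Y k S/(K_s+S) = 0.473×5.68×22.3/111.2 = 0.5388 d⁻¹.
1/θ_c = 0.5388 − 0.0975 = 0.4413 d⁻¹, so θ_c = 2.266 d.

θ_c ≈ 2.27 d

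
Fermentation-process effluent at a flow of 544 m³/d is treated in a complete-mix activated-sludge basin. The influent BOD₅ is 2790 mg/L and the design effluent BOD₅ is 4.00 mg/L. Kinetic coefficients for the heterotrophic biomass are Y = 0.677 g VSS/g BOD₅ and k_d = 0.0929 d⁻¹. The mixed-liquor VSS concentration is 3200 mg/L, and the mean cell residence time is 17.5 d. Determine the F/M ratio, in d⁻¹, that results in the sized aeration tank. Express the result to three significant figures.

From the SRT design equation V = Y Q (S₀−S) θ_c / [X (1 + k_d θ_c)] = 0.677 × 544 × (2790 − 4.00) × 17.5 / [3200 × (1 + 0.0929 × 17.5)] = 1.8×10^7 / 8402 = 2137 m³.
F/M = Q·S₀ / (V·X) = 544 × 2790 / (2137 × 3200) = 0.2219 g BOD₅·(g VSS·d)⁻¹.

F/M ≈ 0.222 d⁻¹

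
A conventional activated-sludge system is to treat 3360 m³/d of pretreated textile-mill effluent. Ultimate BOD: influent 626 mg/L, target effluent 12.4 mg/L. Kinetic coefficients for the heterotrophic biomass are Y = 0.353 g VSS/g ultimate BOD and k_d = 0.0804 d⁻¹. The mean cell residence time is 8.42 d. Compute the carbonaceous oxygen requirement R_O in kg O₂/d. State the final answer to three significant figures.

Correct the yield for decay: Y_obs = Y/(1 + k_d θ_c) = 0.353 / (1 + 0.0804 × 8.42) = 0.353 / 1.677 = 0.2105.
Mass of ultimate BOD removed per day: Q(S₀ − S) = 3360 × 613.6 g/m³ = 2062 kg/d.
Net sludge production P_X = 0.2105 × 2062 = 434.0 kg VSS/d.
Carbonaceous O₂ demand = substrate oxidised − cell-mass equivalent = 2062 − 1.42 × 434.0 = 1445 kg O₂/d.

R_O ≈ 1450 kg O₂/d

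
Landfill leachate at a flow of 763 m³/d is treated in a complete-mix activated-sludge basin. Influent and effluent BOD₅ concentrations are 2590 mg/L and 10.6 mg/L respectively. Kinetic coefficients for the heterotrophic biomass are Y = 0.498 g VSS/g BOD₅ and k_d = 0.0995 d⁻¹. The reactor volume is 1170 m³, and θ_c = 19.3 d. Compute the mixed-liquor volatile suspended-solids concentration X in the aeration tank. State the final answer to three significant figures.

X ≈ 5540 mg/L

Solving the biomass balance for X: X = Y Q (S₀−S) θ_c / [V (1+k_d θ_c)] = 0.498 × 763 × (2590 − 10.6) × 19.3 / [1170 × (1 + 0.0995 × 19.3)] = 5536 mg/L.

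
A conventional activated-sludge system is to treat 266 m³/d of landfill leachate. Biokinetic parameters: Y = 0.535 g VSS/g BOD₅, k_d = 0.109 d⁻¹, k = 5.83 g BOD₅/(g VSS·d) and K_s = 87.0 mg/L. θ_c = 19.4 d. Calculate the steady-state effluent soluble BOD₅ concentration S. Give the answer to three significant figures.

S ≈ 4.72 mg/L

Effluent substrate depends only on kinetics and SRT: S = K_s(1 + k_d θ_c) / [θ_c(Yk − k_d) − 1] = 87.0 × (1 + 0.109 × 19.4) / [19.4 × (0.535 × 5.83 − 0.109) − 1] = 271.0 / 57.39 = 4.721 mg/L.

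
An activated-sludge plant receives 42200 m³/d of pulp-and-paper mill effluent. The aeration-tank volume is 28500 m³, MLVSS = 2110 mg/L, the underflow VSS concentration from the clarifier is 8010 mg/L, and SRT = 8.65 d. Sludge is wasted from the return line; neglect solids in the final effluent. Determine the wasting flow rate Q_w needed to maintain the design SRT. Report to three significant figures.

Q_w ≈ 868 m³/d

Wasting from the return line (neglecting effluent solids): Q_w = V·X / (θ_c·X_r) = 28500 × 2110 / (8.65 × 8010) = 867.9 m³/d.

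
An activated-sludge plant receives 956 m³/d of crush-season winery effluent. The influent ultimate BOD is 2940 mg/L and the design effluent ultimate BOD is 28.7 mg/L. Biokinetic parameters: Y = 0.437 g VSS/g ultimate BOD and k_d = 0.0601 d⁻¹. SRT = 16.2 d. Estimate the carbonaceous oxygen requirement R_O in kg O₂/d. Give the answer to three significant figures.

The observed yield is Y_obs = Y/(1 + k_d·θ_c) = 0.437 / (1 + 0.0601 × 16.2) = 0.437 / 1.974 = 0.2214 g VSS per g ultimate BOD removed.
ΔS = 2940 − 28.7 = 2911 mg/L, so the substrate removal rate is 956 × 2911/1000 = 2783 kg ultimate BOD/d.
P_X = Y_obs·Q·(S₀ − S) = 0.2214 × 2783 = 616.3 kg VSS/d.
R_O = Q·(S₀ − S) − 1.42·P_X = 2783 − 1.42 × 616.3 = 1908 kg O₂/d.

R_O ≈ 1910 kg O₂/d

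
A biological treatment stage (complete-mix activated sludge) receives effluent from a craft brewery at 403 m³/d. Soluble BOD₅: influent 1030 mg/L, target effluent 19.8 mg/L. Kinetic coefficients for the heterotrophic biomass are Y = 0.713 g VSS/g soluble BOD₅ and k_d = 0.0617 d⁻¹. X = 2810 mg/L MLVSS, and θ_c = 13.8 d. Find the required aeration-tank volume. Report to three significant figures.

V ≈ 770 m³

Rearranging the biomass balance for a CMAS with decay, V = Y·Q·ΔS·θ_c / [X·(1+k_d θ_c)] = 0.713 × 403 × (1030 − 19.8) × 13.8 / [2810 × (1 + 0.0617 × 13.8)] = 4.01×10^6 / 5203 = 769.9 m³.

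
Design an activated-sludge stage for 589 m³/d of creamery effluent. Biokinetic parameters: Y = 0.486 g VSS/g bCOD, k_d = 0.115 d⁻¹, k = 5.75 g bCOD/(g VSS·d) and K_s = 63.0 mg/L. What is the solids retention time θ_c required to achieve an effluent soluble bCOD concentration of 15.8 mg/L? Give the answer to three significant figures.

θ_c ≈ 2.25 d

At the target effluent, Y k S/(K_s+S) = 0.486×5.75×15.8/78.80 = 0.5603 d⁻¹.
θ_c = 1/(μ − k_d) = 1/(0.5603 − 0.115) = 1/0.4453 = 2.246 d.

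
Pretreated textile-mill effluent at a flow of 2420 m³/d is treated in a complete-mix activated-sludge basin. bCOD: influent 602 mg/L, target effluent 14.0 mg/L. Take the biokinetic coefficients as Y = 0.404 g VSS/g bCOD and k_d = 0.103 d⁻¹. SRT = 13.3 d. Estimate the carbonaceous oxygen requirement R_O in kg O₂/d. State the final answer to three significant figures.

R_O ≈ 1080 kg O₂/d

Y_obs = Y / (1 + k_d θ_c) = 0.404 / (1 + 0.103 × 13.3) = 0.404 / 2.370 = 0.1705.
Substrate removed = Q·(S₀ − S) = 2420 m³/d × (602 − 14.0) g/m³ = 1.42×10^6 g/d = 1423 kg/d.
P_X = Y_obs·Q·(S₀ − S) = 0.1705 × 1423 = 242.6 kg VSS/d.
R_O = Q·ΔS − 1.42 P_X = 1423 − 344.5 = 1079 kg O₂/d.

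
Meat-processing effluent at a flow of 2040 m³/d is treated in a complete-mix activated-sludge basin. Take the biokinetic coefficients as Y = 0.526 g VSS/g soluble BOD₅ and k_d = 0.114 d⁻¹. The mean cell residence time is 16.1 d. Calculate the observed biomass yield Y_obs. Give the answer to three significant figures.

Y_obs ≈ 0.186 g VSS/g soluble BOD₅

Y_obs = Y / (1 + k_d θ_c) = 0.526 / (1 + 0.114 × 16.1) = 0.526 / 2.835 = 0.1855.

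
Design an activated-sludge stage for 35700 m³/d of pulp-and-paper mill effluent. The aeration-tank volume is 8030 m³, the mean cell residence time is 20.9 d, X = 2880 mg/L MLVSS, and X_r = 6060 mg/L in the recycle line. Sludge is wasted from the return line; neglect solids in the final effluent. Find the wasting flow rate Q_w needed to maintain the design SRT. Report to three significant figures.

Wasting from the return line (neglecting effluent solids): Q_w = V·X / (θ_c·X_r) = 8030 × 2880 / (20.9 × 6060) = 182.6 m³/d.

Q_w ≈ 183 m³/d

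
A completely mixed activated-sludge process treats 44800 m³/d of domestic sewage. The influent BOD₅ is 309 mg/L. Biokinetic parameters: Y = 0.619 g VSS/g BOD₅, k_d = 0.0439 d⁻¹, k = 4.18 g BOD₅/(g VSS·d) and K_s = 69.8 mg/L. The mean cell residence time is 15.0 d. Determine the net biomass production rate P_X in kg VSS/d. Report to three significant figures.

P_X ≈ 5110 kg VSS/d

For a completely mixed reactor with recycle the Lawrence–McCarty relation gives S = K_s·(1 + k_d·θ_c) / [θ_c·(Y·k − k_d) − 1] = 69.8 × (1 + 0.0439 × 15.0) / [15.0 × (0.619 × 4.18 − 0.0439) − 1] = 115.8 / 37.15 = 3.116 mg/L.
Y_obs = Y / (1 + k_d θ_c) = 0.619 / (1 + 0.0439 × 15.0) = 0.619 / 1.659 = 0.3732.
Mass of BOD₅ removed per day: Q(S₀ − S) = 44800 × 305.9 g/m³ = 13703 kg/d.
P_X = Y_obs · Q(S₀ − S) = 0.3732 × 13703 = 5115 kg VSS/d.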